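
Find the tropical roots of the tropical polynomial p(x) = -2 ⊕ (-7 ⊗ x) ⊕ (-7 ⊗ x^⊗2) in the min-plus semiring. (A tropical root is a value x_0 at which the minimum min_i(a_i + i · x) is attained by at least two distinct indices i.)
Roots: {0, 5}

Each tropical root is a break point of the lower envelope of the lines y = a_i + i · x (there are 3 lines, with slopes 0, 1, ..., 2). Only the lines that attain the minimum somewhere contribute to roots; other lines are dominated. Here the surviving (envelope) indices are i = 2, i = 1, i = 0.
Intersections between consecutive envelope lines give the roots: for adjacent envelope indices i < j the intersection is x = (a_i − a_j) / (j − i). Reading off the sorted break points: {0, 5}.
Verification: at each break x_0, at least two indices attain the minimum of min_i(a_i + i · x_0).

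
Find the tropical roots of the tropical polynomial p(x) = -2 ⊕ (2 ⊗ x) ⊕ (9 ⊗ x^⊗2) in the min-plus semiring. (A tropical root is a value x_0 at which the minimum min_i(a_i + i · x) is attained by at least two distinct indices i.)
Roots: {-7, -4}

Each tropical root is a break point of the lower envelope of the lines y = a_i + i · x (there are 3 lines, with slopes 0, 1, ..., 2). Only the lines that attain the minimum somewhere contribute to roots; other lines are dominated. Here the surviving (envelope) indices are i = 2, i = 1, i = 0.
Intersections between consecutive envelope lines give the roots: for adjacent envelope indices i < j the intersection is x = (a_i − a_j) / (j − i). Reading off the sorted break points: {-7, -4}.
Verification: at each break x_0, at least two indices attain the minimum of min_i(a_i + i · x_0).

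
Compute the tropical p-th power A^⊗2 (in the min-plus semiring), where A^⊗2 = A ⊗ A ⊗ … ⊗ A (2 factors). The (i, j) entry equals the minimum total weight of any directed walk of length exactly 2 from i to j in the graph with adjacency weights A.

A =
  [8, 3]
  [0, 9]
A^⊗2 =
  [3, 11]
  [8, 3]

Each entry (A^⊗2)_ij equals the minimum over all length-2 walks i = v_0 → v_1 → … → v_2 = j of Σ_t A[v_t][v_{t+1}]. For example, for (i, j) = (0, 1) we minimise over 2 possible intermediate vertex sequences; the minimum is 11, attained along the walk 0 → 0 → 1.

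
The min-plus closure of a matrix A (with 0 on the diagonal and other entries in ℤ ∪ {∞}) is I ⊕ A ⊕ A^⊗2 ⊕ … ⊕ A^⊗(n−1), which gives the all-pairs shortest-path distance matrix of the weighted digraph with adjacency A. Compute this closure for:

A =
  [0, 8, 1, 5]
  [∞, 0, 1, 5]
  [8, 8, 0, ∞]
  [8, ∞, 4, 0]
Closure =
  [0, 8, 1, 5]
  [9, 0, 1, 5]
  [8, 8, 0, 13]
  [8, 12, 4, 0]

This is the Floyd-Warshall all-pairs shortest-path computation. For each intermediate vertex k = 0, 1, …, 3, update dist[i][j] ← min(dist[i][j], dist[i][k] + dist[k][j]). The final matrix gives, for each (i, j), the minimum total weight of any directed path from i to j (possibly empty when i = j).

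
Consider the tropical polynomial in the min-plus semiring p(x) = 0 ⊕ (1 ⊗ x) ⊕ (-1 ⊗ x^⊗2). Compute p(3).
p(3) = 0

A tropical monomial a ⊗ x^⊗i evaluates to a + i · x. Evaluating each term at x = 3:
  Term 0 contributes 0 + 0 · 3 = 0
  Term 1 contributes 1 + 1 · 3 = 4
  Term 2 contributes -1 + 2 · 3 = 5
p(3) = ⊕ of these = min[0, 4, 5] = 0.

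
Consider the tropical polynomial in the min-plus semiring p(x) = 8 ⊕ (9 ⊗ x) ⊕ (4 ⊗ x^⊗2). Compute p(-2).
p(-2) = 0

A tropical monomial a ⊗ x^⊗i evaluates to a + i · x. Evaluating each term at x = -2:
  Term 0 contributes 8 + 0 · -2 = 8
  Term 1 contributes 9 + 1 · -2 = 7
  Term 2 contributes 4 + 2 · -2 = 0
p(-2) = ⊕ of these = min[8, 7, 0] = 0.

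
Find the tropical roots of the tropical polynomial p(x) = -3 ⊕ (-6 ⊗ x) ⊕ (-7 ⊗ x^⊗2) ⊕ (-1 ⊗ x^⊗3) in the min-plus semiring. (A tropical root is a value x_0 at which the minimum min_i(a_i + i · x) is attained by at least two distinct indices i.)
Roots: {-6, 1, 3}

Each tropical root is a break point of the lower envelope of the lines y = a_i + i · x (there are 4 lines, with slopes 0, 1, ..., 3). Only the lines that attain the minimum somewhere contribute to roots; other lines are dominated. Here the surviving (envelope) indices are i = 3, i = 2, i = 1, i = 0.
Intersections between consecutive envelope lines give the roots: for adjacent envelope indices i < j the intersection is x = (a_i − a_j) / (j − i). Reading off the sorted break points: {-6, 1, 3}.
Verification: at each break x_0, at least two indices attain the minimum of min_i(a_i + i · x_0).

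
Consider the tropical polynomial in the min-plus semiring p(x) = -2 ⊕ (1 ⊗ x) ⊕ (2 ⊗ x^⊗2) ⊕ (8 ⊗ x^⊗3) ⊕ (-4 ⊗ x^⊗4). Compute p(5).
p(5) = -2

A tropical monomial a ⊗ x^⊗i evaluates to a + i · x. Evaluating each term at x = 5:
  Term 0 contributes -2 + 0 · 5 = -2
  Term 1 contributes 1 + 1 · 5 = 6
  Term 2 contributes 2 + 2 · 5 = 12
  Term 3 contributes 8 + 3 · 5 = 23
  Term 4 contributes -4 + 4 · 5 = 16
p(5) = ⊕ of these = min[-2, 6, 12, 23, 16] = -2.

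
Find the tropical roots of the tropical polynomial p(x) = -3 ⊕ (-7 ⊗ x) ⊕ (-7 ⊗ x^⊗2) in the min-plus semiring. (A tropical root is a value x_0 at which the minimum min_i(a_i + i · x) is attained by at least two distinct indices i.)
Roots: {0, 4}

Each tropical root is a break point of the lower envelope of the lines y = a_i + i · x (there are 3 lines, with slopes 0, 1, ..., 2). Only the lines that attain the minimum somewhere contribute to roots; other lines are dominated. Here the surviving (envelope) indices are i = 2, i = 1, i = 0.
Intersections between consecutive envelope lines give the roots: for adjacent envelope indices i < j the intersection is x = (a_i − a_j) / (j − i). Reading off the sorted break points: {0, 4}.
Verification: at each break x_0, at least two indices attain the minimum of min_i(a_i + i · x_0).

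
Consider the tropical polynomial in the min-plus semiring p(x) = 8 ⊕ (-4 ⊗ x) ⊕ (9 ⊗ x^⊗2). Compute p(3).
p(3) = -1

A tropical monomial a ⊗ x^⊗i evaluates to a + i · x. Evaluating each term at x = 3:
  Term 0 contributes 8 + 0 · 3 = 8
  Term 1 contributes -4 + 1 · 3 = -1
  Term 2 contributes 9 + 2 · 3 = 15
p(3) = ⊕ of these = min[8, -1, 15] = -1.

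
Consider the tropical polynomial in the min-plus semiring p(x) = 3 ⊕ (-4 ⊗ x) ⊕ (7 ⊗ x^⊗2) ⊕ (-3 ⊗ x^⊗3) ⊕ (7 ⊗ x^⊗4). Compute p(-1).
p(-1) = -6

A tropical monomial a ⊗ x^⊗i evaluates to a + i · x. Evaluating each term at x = -1:
  Term 0 contributes 3 + 0 · -1 = 3
  Term 1 contributes -4 + 1 · -1 = -5
  Term 2 contributes 7 + 2 · -1 = 5
  Term 3 contributes -3 + 3 · -1 = -6
  Term 4 contributes 7 + 4 · -1 = 3
p(-1) = ⊕ of these = min[3, -5, 5, -6, 3] = -6.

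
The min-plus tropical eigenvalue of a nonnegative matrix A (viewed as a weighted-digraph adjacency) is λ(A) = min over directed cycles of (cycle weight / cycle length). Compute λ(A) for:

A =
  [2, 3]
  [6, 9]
λ(A) = 2

Enumerate directed cycles and compute their means (weight / length). Sample:
  cycle 0 → 0: weight = 2, length = 1, mean = 2/1 ≈ 2.000
  cycle 1 → 1: weight = 9, length = 1, mean = 9/1 ≈ 9.000
  cycle 0 → 1 → 0: weight = 9, length = 2, mean = 9/2 ≈ 4.500
  cycle 1 → 0 → 1: weight = 9, length = 2, mean = 9/2 ≈ 4.500
Minimum mean = 2.000, attained e.g. along the cycle 0 → 0 with weight 2 and length 1. So λ(A) = 2/1 = 2.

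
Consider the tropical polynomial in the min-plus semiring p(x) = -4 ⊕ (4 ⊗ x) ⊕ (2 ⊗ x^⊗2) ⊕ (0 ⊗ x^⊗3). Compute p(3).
p(3) = -4

A tropical monomial a ⊗ x^⊗i evaluates to a + i · x. Evaluating each term at x = 3:
  Term 0 contributes -4 + 0 · 3 = -4
  Term 1 contributes 4 + 1 · 3 = 7
  Term 2 contributes 2 + 2 · 3 = 8
  Term 3 contributes 0 + 3 · 3 = 9
p(3) = ⊕ of these = min[-4, 7, 8, 9] = -4.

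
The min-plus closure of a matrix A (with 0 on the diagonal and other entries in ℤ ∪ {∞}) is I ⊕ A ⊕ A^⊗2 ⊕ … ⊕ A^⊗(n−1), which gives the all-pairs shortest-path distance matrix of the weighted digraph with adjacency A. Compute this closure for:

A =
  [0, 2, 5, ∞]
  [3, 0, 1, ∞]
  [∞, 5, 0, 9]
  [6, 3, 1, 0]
Closure =
  [0, 2, 3, 12]
  [3, 0, 1, 10]
  [8, 5, 0, 9]
  [6, 3, 1, 0]

This is the Floyd-Warshall all-pairs shortest-path computation. For each intermediate vertex k = 0, 1, …, 3, update dist[i][j] ← min(dist[i][j], dist[i][k] + dist[k][j]). The final matrix gives, for each (i, j), the minimum total weight of any directed path from i to j (possibly empty when i = j).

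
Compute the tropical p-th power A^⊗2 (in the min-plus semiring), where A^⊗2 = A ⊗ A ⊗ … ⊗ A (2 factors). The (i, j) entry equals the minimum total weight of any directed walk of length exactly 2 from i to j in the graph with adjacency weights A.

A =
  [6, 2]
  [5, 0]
A^⊗2 =
  [7, 2]
  [5, 0]

Each entry (A^⊗2)_ij equals the minimum over all length-2 walks i = v_0 → v_1 → … → v_2 = j of Σ_t A[v_t][v_{t+1}]. For example, for (i, j) = (0, 1) we minimise over 2 possible intermediate vertex sequences; the minimum is 2, attained along the walk 0 → 1 → 1.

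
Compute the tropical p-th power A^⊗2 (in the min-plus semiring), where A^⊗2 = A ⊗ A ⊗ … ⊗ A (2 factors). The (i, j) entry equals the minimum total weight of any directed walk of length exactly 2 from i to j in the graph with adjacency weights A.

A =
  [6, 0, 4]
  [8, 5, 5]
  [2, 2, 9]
A^⊗2 =
  [6, 5, 5]
  [7, 7, 10]
  [8, 2, 6]

Each entry (A^⊗2)_ij equals the minimum over all length-2 walks i = v_0 → v_1 → … → v_2 = j of Σ_t A[v_t][v_{t+1}]. For example, for (i, j) = (0, 2) we minimise over 3 possible intermediate vertex sequences; the minimum is 5, attained along the walk 0 → 1 → 2.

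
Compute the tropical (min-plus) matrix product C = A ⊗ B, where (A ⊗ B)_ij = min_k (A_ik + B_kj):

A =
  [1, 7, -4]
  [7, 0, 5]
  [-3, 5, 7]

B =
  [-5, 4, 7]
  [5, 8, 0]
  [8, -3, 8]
A ⊗ B =
  [-4, -7, 4]
  [2, 2, 0]
  [-8, 1, 4]

Apply the min-plus product entry-by-entry:
  C[0][0] = min over k of (A[0][0] + B[0][0] = 1 + -5 = -4, A[0][1] + B[1][0] = 7 + 5 = 12, A[0][2] + B[2][0] = -4 + 8 = 4) = -4 (attained at k = 0)
  C[0][1] = min over k of (A[0][0] + B[0][1] = 1 + 4 = 5, A[0][1] + B[1][1] = 7 + 8 = 15, A[0][2] + B[2][1] = -4 + -3 = -7) = -7 (attained at k = 2)
  C[0][2] = min over k of (A[0][0] + B[0][2] = 1 + 7 = 8, A[0][1] + B[1][2] = 7 + 0 = 7, A[0][2] + B[2][2] = -4 + 8 = 4) = 4 (attained at k = 2)
  C[1][0] = min over k of (A[1][0] + B[0][0] = 7 + -5 = 2, A[1][1] + B[1][0] = 0 + 5 = 5, A[1][2] + B[2][0] = 5 + 8 = 13) = 2 (attained at k = 0)
  C[1][1] = min over k of (A[1][0] + B[0][1] = 7 + 4 = 11, A[1][1] + B[1][1] = 0 + 8 = 8, A[1][2] + B[2][1] = 5 + -3 = 2) = 2 (attained at k = 2)
  C[1][2] = min over k of (A[1][0] + B[0][2] = 7 + 7 = 14, A[1][1] + B[1][2] = 0 + 0 = 0, A[1][2] + B[2][2] = 5 + 8 = 13) = 0 (attained at k = 1)
  C[2][0] = min over k of (A[2][0] + B[0][0] = -3 + -5 = -8, A[2][1] + B[1][0] = 5 + 5 = 10, A[2][2] + B[2][0] = 7 + 8 = 15) = -8 (attained at k = 0)
  C[2][1] = min over k of (A[2][0] + B[0][1] = -3 + 4 = 1, A[2][1] + B[1][1] = 5 + 8 = 13, A[2][2] + B[2][1] = 7 + -3 = 4) = 1 (attained at k = 0)
  C[2][2] = min over k of (A[2][0] + B[0][2] = -3 + 7 = 4, A[2][1] + B[1][2] = 5 + 0 = 5, A[2][2] + B[2][2] = 7 + 8 = 15) = 4 (attained at k = 0)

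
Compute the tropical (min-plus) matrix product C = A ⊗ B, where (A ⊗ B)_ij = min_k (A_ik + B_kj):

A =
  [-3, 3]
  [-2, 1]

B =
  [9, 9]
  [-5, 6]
A ⊗ B =
  [-2, 6]
  [-4, 7]

Apply the min-plus product entry-by-entry:
  C[0][0] = min over k of (A[0][0] + B[0][0] = -3 + 9 = 6, A[0][1] + B[1][0] = 3 + -5 = -2) = -2 (attained at k = 1)
  C[0][1] = min over k of (A[0][0] + B[0][1] = -3 + 9 = 6, A[0][1] + B[1][1] = 3 + 6 = 9) = 6 (attained at k = 0)
  C[1][0] = min over k of (A[1][0] + B[0][0] = -2 + 9 = 7, A[1][1] + B[1][0] = 1 + -5 = -4) = -4 (attained at k = 1)
  C[1][1] = min over k of (A[1][0] + B[0][1] = -2 + 9 = 7, A[1][1] + B[1][1] = 1 + 6 = 7) = 7 (attained at k = 0)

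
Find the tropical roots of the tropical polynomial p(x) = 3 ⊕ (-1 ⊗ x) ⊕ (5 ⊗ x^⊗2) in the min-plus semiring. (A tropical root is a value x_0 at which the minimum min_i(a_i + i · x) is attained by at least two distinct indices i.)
Roots: {-6, 4}

Each tropical root is a break point of the lower envelope of the lines y = a_i + i · x (there are 3 lines, with slopes 0, 1, ..., 2). Only the lines that attain the minimum somewhere contribute to roots; other lines are dominated. Here the surviving (envelope) indices are i = 2, i = 1, i = 0.
Intersections between consecutive envelope lines give the roots: for adjacent envelope indices i < j the intersection is x = (a_i − a_j) / (j − i). Reading off the sorted break points: {-6, 4}.
Verification: at each break x_0, at least two indices attain the minimum of min_i(a_i + i · x_0).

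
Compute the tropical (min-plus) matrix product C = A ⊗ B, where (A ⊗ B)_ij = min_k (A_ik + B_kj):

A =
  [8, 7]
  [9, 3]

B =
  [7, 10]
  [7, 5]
A ⊗ B =
  [14, 12]
  [10, 8]

Apply the min-plus product entry-by-entry:
  C[0][0] = min over k of (A[0][0] + B[0][0] = 8 + 7 = 15, A[0][1] + B[1][0] = 7 + 7 = 14) = 14 (attained at k = 1)
  C[0][1] = min over k of (A[0][0] + B[0][1] = 8 + 10 = 18, A[0][1] + B[1][1] = 7 + 5 = 12) = 12 (attained at k = 1)
  C[1][0] = min over k of (A[1][0] + B[0][0] = 9 + 7 = 16, A[1][1] + B[1][0] = 3 + 7 = 10) = 10 (attained at k = 1)
  C[1][1] = min over k of (A[1][0] + B[0][1] = 9 + 10 = 19, A[1][1] + B[1][1] = 3 + 5 = 8) = 8 (attained at k = 1)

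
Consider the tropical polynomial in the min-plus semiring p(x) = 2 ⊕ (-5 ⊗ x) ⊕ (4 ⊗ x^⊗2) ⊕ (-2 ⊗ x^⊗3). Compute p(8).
p(8) = 2

A tropical monomial a ⊗ x^⊗i evaluates to a + i · x. Evaluating each term at x = 8:
  Term 0 contributes 2 + 0 · 8 = 2
  Term 1 contributes -5 + 1 · 8 = 3
  Term 2 contributes 4 + 2 · 8 = 20
  Term 3 contributes -2 + 3 · 8 = 22
p(8) = ⊕ of these = min[2, 3, 20, 22] = 2.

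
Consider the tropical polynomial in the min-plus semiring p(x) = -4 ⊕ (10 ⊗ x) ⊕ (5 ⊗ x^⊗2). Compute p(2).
p(2) = -4

A tropical monomial a ⊗ x^⊗i evaluates to a + i · x. Evaluating each term at x = 2:
  Term 0 contributes -4 + 0 · 2 = -4
  Term 1 contributes 10 + 1 · 2 = 12
  Term 2 contributes 5 + 2 · 2 = 9
p(2) = ⊕ of these = min[-4, 12, 9] = -4.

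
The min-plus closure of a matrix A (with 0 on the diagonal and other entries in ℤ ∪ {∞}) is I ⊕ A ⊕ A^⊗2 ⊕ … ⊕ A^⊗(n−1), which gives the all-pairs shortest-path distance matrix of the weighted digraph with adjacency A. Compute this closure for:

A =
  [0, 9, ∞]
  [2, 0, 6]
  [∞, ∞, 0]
Closure =
  [0, 9, 15]
  [2, 0, 6]
  [∞, ∞, 0]

This is the Floyd-Warshall all-pairs shortest-path computation. For each intermediate vertex k = 0, 1, …, 2, update dist[i][j] ← min(dist[i][j], dist[i][k] + dist[k][j]). The final matrix gives, for each (i, j), the minimum total weight of any directed path from i to j (possibly empty when i = j).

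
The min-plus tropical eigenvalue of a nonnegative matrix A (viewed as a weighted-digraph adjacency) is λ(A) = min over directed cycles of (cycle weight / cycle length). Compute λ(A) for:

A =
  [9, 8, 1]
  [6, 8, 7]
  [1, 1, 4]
λ(A) = 1

Enumerate directed cycles and compute their means (weight / length). Sample:
  cycle 0 → 0: weight = 9, length = 1, mean = 9/1 ≈ 9.000
  cycle 1 → 1: weight = 8, length = 1, mean = 8/1 ≈ 8.000
  cycle 2 → 2: weight = 4, length = 1, mean = 4/1 ≈ 4.000
  cycle 0 → 1 → 0: weight = 14, length = 2, mean = 14/2 ≈ 7.000
  cycle 0 → 2 → 0: weight = 2, length = 2, mean = 2/2 ≈ 1.000
  cycle 1 → 0 → 1: weight = 14, length = 2, mean = 14/2 ≈ 7.000
Minimum mean = 1.000, attained e.g. along the cycle 0 → 2 → 0 with weight 2 and length 2. So λ(A) = 2/2 = 1.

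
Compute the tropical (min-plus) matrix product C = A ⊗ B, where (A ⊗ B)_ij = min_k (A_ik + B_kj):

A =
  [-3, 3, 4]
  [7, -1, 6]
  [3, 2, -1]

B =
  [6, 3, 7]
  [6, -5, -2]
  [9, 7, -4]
A ⊗ B =
  [3, -2, 0]
  [5, -6, -3]
  [8, -3, -5]

Apply the min-plus product entry-by-entry:
  C[0][0] = min over k of (A[0][0] + B[0][0] = -3 + 6 = 3, A[0][1] + B[1][0] = 3 + 6 = 9, A[0][2] + B[2][0] = 4 + 9 = 13) = 3 (attained at k = 0)
  C[0][1] = min over k of (A[0][0] + B[0][1] = -3 + 3 = 0, A[0][1] + B[1][1] = 3 + -5 = -2, A[0][2] + B[2][1] = 4 + 7 = 11) = -2 (attained at k = 1)
  C[0][2] = min over k of (A[0][0] + B[0][2] = -3 + 7 = 4, A[0][1] + B[1][2] = 3 + -2 = 1, A[0][2] + B[2][2] = 4 + -4 = 0) = 0 (attained at k = 2)
  C[1][0] = min over k of (A[1][0] + B[0][0] = 7 + 6 = 13, A[1][1] + B[1][0] = -1 + 6 = 5, A[1][2] + B[2][0] = 6 + 9 = 15) = 5 (attained at k = 1)
  C[1][1] = min over k of (A[1][0] + B[0][1] = 7 + 3 = 10, A[1][1] + B[1][1] = -1 + -5 = -6, A[1][2] + B[2][1] = 6 + 7 = 13) = -6 (attained at k = 1)
  C[1][2] = min over k of (A[1][0] + B[0][2] = 7 + 7 = 14, A[1][1] + B[1][2] = -1 + -2 = -3, A[1][2] + B[2][2] = 6 + -4 = 2) = -3 (attained at k = 1)
  C[2][0] = min over k of (A[2][0] + B[0][0] = 3 + 6 = 9, A[2][1] + B[1][0] = 2 + 6 = 8, A[2][2] + B[2][0] = -1 + 9 = 8) = 8 (attained at k = 1)
  C[2][1] = min over k of (A[2][0] + B[0][1] = 3 + 3 = 6, A[2][1] + B[1][1] = 2 + -5 = -3, A[2][2] + B[2][1] = -1 + 7 = 6) = -3 (attained at k = 1)
  C[2][2] = min over k of (A[2][0] + B[0][2] = 3 + 7 = 10, A[2][1] + B[1][2] = 2 + -2 = 0, A[2][2] + B[2][2] = -1 + -4 = -5) = -5 (attained at k = 2)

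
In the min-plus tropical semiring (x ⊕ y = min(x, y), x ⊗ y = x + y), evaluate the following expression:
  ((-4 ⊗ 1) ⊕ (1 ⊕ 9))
((-4 ⊗ 1) ⊕ (1 ⊕ 9)) = -3

Expand innermost to outermost. Recall ⊕ takes the minimum of its arguments and ⊗ takes their sum. Working out the expression ((-4 ⊗ 1) ⊕ (1 ⊕ 9)) gives -3.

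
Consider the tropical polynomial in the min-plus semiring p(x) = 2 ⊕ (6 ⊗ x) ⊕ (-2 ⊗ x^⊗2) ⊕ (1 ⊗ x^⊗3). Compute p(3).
p(3) = 2

A tropical monomial a ⊗ x^⊗i evaluates to a + i · x. Evaluating each term at x = 3:
  Term 0 contributes 2 + 0 · 3 = 2
  Term 1 contributes 6 + 1 · 3 = 9
  Term 2 contributes -2 + 2 · 3 = 4
  Term 3 contributes 1 + 3 · 3 = 10
p(3) = ⊕ of these = min[2, 9, 4, 10] = 2.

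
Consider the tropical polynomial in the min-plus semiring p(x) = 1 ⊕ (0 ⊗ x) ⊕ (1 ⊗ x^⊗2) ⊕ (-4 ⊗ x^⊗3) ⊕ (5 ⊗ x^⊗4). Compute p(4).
p(4) = 1

A tropical monomial a ⊗ x^⊗i evaluates to a + i · x. Evaluating each term at x = 4:
  Term 0 contributes 1 + 0 · 4 = 1
  Term 1 contributes 0 + 1 · 4 = 4
  Term 2 contributes 1 + 2 · 4 = 9
  Term 3 contributes -4 + 3 · 4 = 8
  Term 4 contributes 5 + 4 · 4 = 21
p(4) = ⊕ of these = min[1, 4, 9, 8, 21] = 1.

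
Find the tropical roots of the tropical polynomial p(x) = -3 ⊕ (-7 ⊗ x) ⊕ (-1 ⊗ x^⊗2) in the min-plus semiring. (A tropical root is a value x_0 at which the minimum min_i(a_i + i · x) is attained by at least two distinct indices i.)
Roots: {-6, 4}

Each tropical root is a break point of the lower envelope of the lines y = a_i + i · x (there are 3 lines, with slopes 0, 1, ..., 2). Only the lines that attain the minimum somewhere contribute to roots; other lines are dominated. Here the surviving (envelope) indices are i = 2, i = 1, i = 0.
Intersections between consecutive envelope lines give the roots: for adjacent envelope indices i < j the intersection is x = (a_i − a_j) / (j − i). Reading off the sorted break points: {-6, 4}.
Verification: at each break x_0, at least two indices attain the minimum of min_i(a_i + i · x_0).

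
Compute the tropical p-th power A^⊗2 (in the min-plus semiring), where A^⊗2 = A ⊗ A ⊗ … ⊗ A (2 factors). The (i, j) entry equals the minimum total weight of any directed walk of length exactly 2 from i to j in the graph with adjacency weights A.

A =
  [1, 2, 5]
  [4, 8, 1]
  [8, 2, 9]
A^⊗2 =
  [2, 3, 3]
  [5, 3, 9]
  [6, 10, 3]

Each entry (A^⊗2)_ij equals the minimum over all length-2 walks i = v_0 → v_1 → … → v_2 = j of Σ_t A[v_t][v_{t+1}]. For example, for (i, j) = (0, 2) we minimise over 3 possible intermediate vertex sequences; the minimum is 3, attained along the walk 0 → 1 → 2.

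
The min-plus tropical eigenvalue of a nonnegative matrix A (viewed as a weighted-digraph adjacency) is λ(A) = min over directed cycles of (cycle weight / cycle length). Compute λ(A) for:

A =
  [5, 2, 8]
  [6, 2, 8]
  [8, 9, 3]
λ(A) = 2

Enumerate directed cycles and compute their means (weight / length). Sample:
  cycle 0 → 0: weight = 5, length = 1, mean = 5/1 ≈ 5.000
  cycle 1 → 1: weight = 2, length = 1, mean = 2/1 ≈ 2.000
  cycle 2 → 2: weight = 3, length = 1, mean = 3/1 ≈ 3.000
  cycle 0 → 1 → 0: weight = 8, length = 2, mean = 8/2 ≈ 4.000
  cycle 0 → 2 → 0: weight = 16, length = 2, mean = 16/2 ≈ 8.000
  cycle 1 → 0 → 1: weight = 8, length = 2, mean = 8/2 ≈ 4.000
Minimum mean = 2.000, attained e.g. along the cycle 1 → 1 with weight 2 and length 1. So λ(A) = 2/1 = 2.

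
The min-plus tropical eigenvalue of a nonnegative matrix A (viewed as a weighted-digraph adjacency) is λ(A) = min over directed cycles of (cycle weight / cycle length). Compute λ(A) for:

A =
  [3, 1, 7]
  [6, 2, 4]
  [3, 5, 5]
λ(A) = 2

Enumerate directed cycles and compute their means (weight / length). Sample:
  cycle 0 → 0: weight = 3, length = 1, mean = 3/1 ≈ 3.000
  cycle 1 → 1: weight = 2, length = 1, mean = 2/1 ≈ 2.000
  cycle 2 → 2: weight = 5, length = 1, mean = 5/1 ≈ 5.000
  cycle 0 → 1 → 0: weight = 7, length = 2, mean = 7/2 ≈ 3.500
  cycle 0 → 2 → 0: weight = 10, length = 2, mean = 10/2 ≈ 5.000
  cycle 1 → 0 → 1: weight = 7, length = 2, mean = 7/2 ≈ 3.500
Minimum mean = 2.000, attained e.g. along the cycle 1 → 1 with weight 2 and length 1. So λ(A) = 2/1 = 2.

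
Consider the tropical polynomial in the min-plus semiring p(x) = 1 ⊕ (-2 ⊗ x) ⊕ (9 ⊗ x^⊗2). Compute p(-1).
p(-1) = -3

A tropical monomial a ⊗ x^⊗i evaluates to a + i · x. Evaluating each term at x = -1:
  Term 0 contributes 1 + 0 · -1 = 1
  Term 1 contributes -2 + 1 · -1 = -3
  Term 2 contributes 9 + 2 · -1 = 7
p(-1) = ⊕ of these = min[1, -3, 7] = -3.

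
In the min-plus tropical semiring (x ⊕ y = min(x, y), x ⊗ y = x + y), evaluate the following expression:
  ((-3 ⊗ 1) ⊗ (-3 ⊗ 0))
((-3 ⊗ 1) ⊗ (-3 ⊗ 0)) = -5

Expand innermost to outermost. Recall ⊕ takes the minimum of its arguments and ⊗ takes their sum. Working out the expression ((-3 ⊗ 1) ⊗ (-3 ⊗ 0)) gives -5.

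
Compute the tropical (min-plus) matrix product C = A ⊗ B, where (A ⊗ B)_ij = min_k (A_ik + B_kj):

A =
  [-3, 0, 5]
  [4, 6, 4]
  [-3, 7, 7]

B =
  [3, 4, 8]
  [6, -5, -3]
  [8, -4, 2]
A ⊗ B =
  [0, -5, -3]
  [7, 0, 3]
  [0, 1, 4]

Apply the min-plus product entry-by-entry:
  C[0][0] = min over k of (A[0][0] + B[0][0] = -3 + 3 = 0, A[0][1] + B[1][0] = 0 + 6 = 6, A[0][2] + B[2][0] = 5 + 8 = 13) = 0 (attained at k = 0)
  C[0][1] = min over k of (A[0][0] + B[0][1] = -3 + 4 = 1, A[0][1] + B[1][1] = 0 + -5 = -5, A[0][2] + B[2][1] = 5 + -4 = 1) = -5 (attained at k = 1)
  C[0][2] = min over k of (A[0][0] + B[0][2] = -3 + 8 = 5, A[0][1] + B[1][2] = 0 + -3 = -3, A[0][2] + B[2][2] = 5 + 2 = 7) = -3 (attained at k = 1)
  C[1][0] = min over k of (A[1][0] + B[0][0] = 4 + 3 = 7, A[1][1] + B[1][0] = 6 + 6 = 12, A[1][2] + B[2][0] = 4 + 8 = 12) = 7 (attained at k = 0)
  C[1][1] = min over k of (A[1][0] + B[0][1] = 4 + 4 = 8, A[1][1] + B[1][1] = 6 + -5 = 1, A[1][2] + B[2][1] = 4 + -4 = 0) = 0 (attained at k = 2)
  C[1][2] = min over k of (A[1][0] + B[0][2] = 4 + 8 = 12, A[1][1] + B[1][2] = 6 + -3 = 3, A[1][2] + B[2][2] = 4 + 2 = 6) = 3 (attained at k = 1)
  C[2][0] = min over k of (A[2][0] + B[0][0] = -3 + 3 = 0, A[2][1] + B[1][0] = 7 + 6 = 13, A[2][2] + B[2][0] = 7 + 8 = 15) = 0 (attained at k = 0)
  C[2][1] = min over k of (A[2][0] + B[0][1] = -3 + 4 = 1, A[2][1] + B[1][1] = 7 + -5 = 2, A[2][2] + B[2][1] = 7 + -4 = 3) = 1 (attained at k = 0)
  C[2][2] = min over k of (A[2][0] + B[0][2] = -3 + 8 = 5, A[2][1] + B[1][2] = 7 + -3 = 4, A[2][2] + B[2][2] = 7 + 2 = 9) = 4 (attained at k = 1)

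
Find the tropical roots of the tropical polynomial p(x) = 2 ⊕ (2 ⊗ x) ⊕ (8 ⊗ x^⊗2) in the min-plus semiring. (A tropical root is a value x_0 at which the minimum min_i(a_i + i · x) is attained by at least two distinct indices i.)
Roots: {-6, 0}

Each tropical root is a break point of the lower envelope of the lines y = a_i + i · x (there are 3 lines, with slopes 0, 1, ..., 2). Only the lines that attain the minimum somewhere contribute to roots; other lines are dominated. Here the surviving (envelope) indices are i = 2, i = 1, i = 0.
Intersections between consecutive envelope lines give the roots: for adjacent envelope indices i < j the intersection is x = (a_i − a_j) / (j − i). Reading off the sorted break points: {-6, 0}.
Verification: at each break x_0, at least two indices attain the minimum of min_i(a_i + i · x_0).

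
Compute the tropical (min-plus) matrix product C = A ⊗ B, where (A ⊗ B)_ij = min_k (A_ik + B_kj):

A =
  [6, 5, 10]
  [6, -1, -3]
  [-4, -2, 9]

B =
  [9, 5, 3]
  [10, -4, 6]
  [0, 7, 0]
A ⊗ B =
  [10, 1, 9]
  [-3, -5, -3]
  [5, -6, -1]

Apply the min-plus product entry-by-entry:
  C[0][0] = min over k of (A[0][0] + B[0][0] = 6 + 9 = 15, A[0][1] + B[1][0] = 5 + 10 = 15, A[0][2] + B[2][0] = 10 + 0 = 10) = 10 (attained at k = 2)
  C[0][1] = min over k of (A[0][0] + B[0][1] = 6 + 5 = 11, A[0][1] + B[1][1] = 5 + -4 = 1, A[0][2] + B[2][1] = 10 + 7 = 17) = 1 (attained at k = 1)
  C[0][2] = min over k of (A[0][0] + B[0][2] = 6 + 3 = 9, A[0][1] + B[1][2] = 5 + 6 = 11, A[0][2] + B[2][2] = 10 + 0 = 10) = 9 (attained at k = 0)
  C[1][0] = min over k of (A[1][0] + B[0][0] = 6 + 9 = 15, A[1][1] + B[1][0] = -1 + 10 = 9, A[1][2] + B[2][0] = -3 + 0 = -3) = -3 (attained at k = 2)
  C[1][1] = min over k of (A[1][0] + B[0][1] = 6 + 5 = 11, A[1][1] + B[1][1] = -1 + -4 = -5, A[1][2] + B[2][1] = -3 + 7 = 4) = -5 (attained at k = 1)
  C[1][2] = min over k of (A[1][0] + B[0][2] = 6 + 3 = 9, A[1][1] + B[1][2] = -1 + 6 = 5, A[1][2] + B[2][2] = -3 + 0 = -3) = -3 (attained at k = 2)
  C[2][0] = min over k of (A[2][0] + B[0][0] = -4 + 9 = 5, A[2][1] + B[1][0] = -2 + 10 = 8, A[2][2] + B[2][0] = 9 + 0 = 9) = 5 (attained at k = 0)
  C[2][1] = min over k of (A[2][0] + B[0][1] = -4 + 5 = 1, A[2][1] + B[1][1] = -2 + -4 = -6, A[2][2] + B[2][1] = 9 + 7 = 16) = -6 (attained at k = 1)
  C[2][2] = min over k of (A[2][0] + B[0][2] = -4 + 3 = -1, A[2][1] + B[1][2] = -2 + 6 = 4, A[2][2] + B[2][2] = 9 + 0 = 9) = -1 (attained at k = 0)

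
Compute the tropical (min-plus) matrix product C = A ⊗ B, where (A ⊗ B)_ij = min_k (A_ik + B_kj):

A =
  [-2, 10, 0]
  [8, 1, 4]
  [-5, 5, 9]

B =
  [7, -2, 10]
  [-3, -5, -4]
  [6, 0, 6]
A ⊗ B =
  [5, -4, 6]
  [-2, -4, -3]
  [2, -7, 1]

Apply the min-plus product entry-by-entry:
  C[0][0] = min over k of (A[0][0] + B[0][0] = -2 + 7 = 5, A[0][1] + B[1][0] = 10 + -3 = 7, A[0][2] + B[2][0] = 0 + 6 = 6) = 5 (attained at k = 0)
  C[0][1] = min over k of (A[0][0] + B[0][1] = -2 + -2 = -4, A[0][1] + B[1][1] = 10 + -5 = 5, A[0][2] + B[2][1] = 0 + 0 = 0) = -4 (attained at k = 0)
  C[0][2] = min over k of (A[0][0] + B[0][2] = -2 + 10 = 8, A[0][1] + B[1][2] = 10 + -4 = 6, A[0][2] + B[2][2] = 0 + 6 = 6) = 6 (attained at k = 1)
  C[1][0] = min over k of (A[1][0] + B[0][0] = 8 + 7 = 15, A[1][1] + B[1][0] = 1 + -3 = -2, A[1][2] + B[2][0] = 4 + 6 = 10) = -2 (attained at k = 1)
  C[1][1] = min over k of (A[1][0] + B[0][1] = 8 + -2 = 6, A[1][1] + B[1][1] = 1 + -5 = -4, A[1][2] + B[2][1] = 4 + 0 = 4) = -4 (attained at k = 1)
  C[1][2] = min over k of (A[1][0] + B[0][2] = 8 + 10 = 18, A[1][1] + B[1][2] = 1 + -4 = -3, A[1][2] + B[2][2] = 4 + 6 = 10) = -3 (attained at k = 1)
  C[2][0] = min over k of (A[2][0] + B[0][0] = -5 + 7 = 2, A[2][1] + B[1][0] = 5 + -3 = 2, A[2][2] + B[2][0] = 9 + 6 = 15) = 2 (attained at k = 0)
  C[2][1] = min over k of (A[2][0] + B[0][1] = -5 + -2 = -7, A[2][1] + B[1][1] = 5 + -5 = 0, A[2][2] + B[2][1] = 9 + 0 = 9) = -7 (attained at k = 0)
  C[2][2] = min over k of (A[2][0] + B[0][2] = -5 + 10 = 5, A[2][1] + B[1][2] = 5 + -4 = 1, A[2][2] + B[2][2] = 9 + 6 = 15) = 1 (attained at k = 1)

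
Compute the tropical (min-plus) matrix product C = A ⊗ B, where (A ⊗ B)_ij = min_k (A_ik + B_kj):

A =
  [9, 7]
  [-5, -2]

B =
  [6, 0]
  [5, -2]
A ⊗ B =
  [12, 5]
  [1, -5]

Apply the min-plus product entry-by-entry:
  C[0][0] = min over k of (A[0][0] + B[0][0] = 9 + 6 = 15, A[0][1] + B[1][0] = 7 + 5 = 12) = 12 (attained at k = 1)
  C[0][1] = min over k of (A[0][0] + B[0][1] = 9 + 0 = 9, A[0][1] + B[1][1] = 7 + -2 = 5) = 5 (attained at k = 1)
  C[1][0] = min over k of (A[1][0] + B[0][0] = -5 + 6 = 1, A[1][1] + B[1][0] = -2 + 5 = 3) = 1 (attained at k = 0)
  C[1][1] = min over k of (A[1][0] + B[0][1] = -5 + 0 = -5, A[1][1] + B[1][1] = -2 + -2 = -4) = -5 (attained at k = 0)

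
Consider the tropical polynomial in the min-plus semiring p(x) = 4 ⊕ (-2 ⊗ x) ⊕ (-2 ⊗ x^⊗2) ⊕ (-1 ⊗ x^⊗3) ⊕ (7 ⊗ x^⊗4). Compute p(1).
p(1) = -1

A tropical monomial a ⊗ x^⊗i evaluates to a + i · x. Evaluating each term at x = 1:
  Term 0 contributes 4 + 0 · 1 = 4
  Term 1 contributes -2 + 1 · 1 = -1
  Term 2 contributes -2 + 2 · 1 = 0
  Term 3 contributes -1 + 3 · 1 = 2
  Term 4 contributes 7 + 4 · 1 = 11
p(1) = ⊕ of these = min[4, -1, 0, 2, 11] = -1.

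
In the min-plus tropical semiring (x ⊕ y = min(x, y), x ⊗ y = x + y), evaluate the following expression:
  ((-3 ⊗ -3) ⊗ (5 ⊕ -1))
((-3 ⊗ -3) ⊗ (5 ⊕ -1)) = -7

Expand innermost to outermost. Recall ⊕ takes the minimum of its arguments and ⊗ takes their sum. Working out the expression ((-3 ⊗ -3) ⊗ (5 ⊕ -1)) gives -7.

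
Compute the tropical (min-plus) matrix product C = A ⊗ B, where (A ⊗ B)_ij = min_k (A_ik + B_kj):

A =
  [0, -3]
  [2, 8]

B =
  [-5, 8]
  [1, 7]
A ⊗ B =
  [-5, 4]
  [-3, 10]

Apply the min-plus product entry-by-entry:
  C[0][0] = min over k of (A[0][0] + B[0][0] = 0 + -5 = -5, A[0][1] + B[1][0] = -3 + 1 = -2) = -5 (attained at k = 0)
  C[0][1] = min over k of (A[0][0] + B[0][1] = 0 + 8 = 8, A[0][1] + B[1][1] = -3 + 7 = 4) = 4 (attained at k = 1)
  C[1][0] = min over k of (A[1][0] + B[0][0] = 2 + -5 = -3, A[1][1] + B[1][0] = 8 + 1 = 9) = -3 (attained at k = 0)
  C[1][1] = min over k of (A[1][0] + B[0][1] = 2 + 8 = 10, A[1][1] + B[1][1] = 8 + 7 = 15) = 10 (attained at k = 0)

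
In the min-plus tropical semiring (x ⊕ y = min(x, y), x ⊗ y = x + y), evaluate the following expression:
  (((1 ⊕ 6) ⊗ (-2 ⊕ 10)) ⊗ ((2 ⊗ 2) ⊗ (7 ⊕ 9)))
(((1 ⊕ 6) ⊗ (-2 ⊕ 10)) ⊗ ((2 ⊗ 2) ⊗ (7 ⊕ 9))) = 10

Expand innermost to outermost. Recall ⊕ takes the minimum of its arguments and ⊗ takes their sum. Working out the expression (((1 ⊕ 6) ⊗ (-2 ⊕ 10)) ⊗ ((2 ⊗ 2) ⊗ (7 ⊕ 9))) gives 10.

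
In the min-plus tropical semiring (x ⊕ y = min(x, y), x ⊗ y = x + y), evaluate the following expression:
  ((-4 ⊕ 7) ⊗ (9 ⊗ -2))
((-4 ⊕ 7) ⊗ (9 ⊗ -2)) = 3

Expand innermost to outermost. Recall ⊕ takes the minimum of its arguments and ⊗ takes their sum. Working out the expression ((-4 ⊕ 7) ⊗ (9 ⊗ -2)) gives 3.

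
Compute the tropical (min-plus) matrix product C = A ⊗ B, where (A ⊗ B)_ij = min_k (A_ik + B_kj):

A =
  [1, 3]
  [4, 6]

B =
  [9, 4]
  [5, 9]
A ⊗ B =
  [8, 5]
  [11, 8]

Apply the min-plus product entry-by-entry:
  C[0][0] = min over k of (A[0][0] + B[0][0] = 1 + 9 = 10, A[0][1] + B[1][0] = 3 + 5 = 8) = 8 (attained at k = 1)
  C[0][1] = min over k of (A[0][0] + B[0][1] = 1 + 4 = 5, A[0][1] + B[1][1] = 3 + 9 = 12) = 5 (attained at k = 0)
  C[1][0] = min over k of (A[1][0] + B[0][0] = 4 + 9 = 13, A[1][1] + B[1][0] = 6 + 5 = 11) = 11 (attained at k = 1)
  C[1][1] = min over k of (A[1][0] + B[0][1] = 4 + 4 = 8, A[1][1] + B[1][1] = 6 + 9 = 15) = 8 (attained at k = 0)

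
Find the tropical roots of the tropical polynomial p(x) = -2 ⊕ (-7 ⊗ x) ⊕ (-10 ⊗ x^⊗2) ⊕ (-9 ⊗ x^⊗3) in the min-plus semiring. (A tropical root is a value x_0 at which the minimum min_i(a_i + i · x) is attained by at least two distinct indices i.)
Roots: {-1, 3, 5}

Each tropical root is a break point of the lower envelope of the lines y = a_i + i · x (there are 4 lines, with slopes 0, 1, ..., 3). Only the lines that attain the minimum somewhere contribute to roots; other lines are dominated. Here the surviving (envelope) indices are i = 3, i = 2, i = 1, i = 0.
Intersections between consecutive envelope lines give the roots: for adjacent envelope indices i < j the intersection is x = (a_i − a_j) / (j − i). Reading off the sorted break points: {-1, 3, 5}.
Verification: at each break x_0, at least two indices attain the minimum of min_i(a_i + i · x_0).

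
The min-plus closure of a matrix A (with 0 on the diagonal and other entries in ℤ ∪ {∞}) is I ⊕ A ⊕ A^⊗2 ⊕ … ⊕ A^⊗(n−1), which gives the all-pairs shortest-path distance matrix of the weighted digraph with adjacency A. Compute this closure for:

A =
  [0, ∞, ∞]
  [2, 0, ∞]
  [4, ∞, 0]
Closure =
  [0, ∞, ∞]
  [2, 0, ∞]
  [4, ∞, 0]

This is the Floyd-Warshall all-pairs shortest-path computation. For each intermediate vertex k = 0, 1, …, 2, update dist[i][j] ← min(dist[i][j], dist[i][k] + dist[k][j]). The final matrix gives, for each (i, j), the minimum total weight of any directed path from i to j (possibly empty when i = j).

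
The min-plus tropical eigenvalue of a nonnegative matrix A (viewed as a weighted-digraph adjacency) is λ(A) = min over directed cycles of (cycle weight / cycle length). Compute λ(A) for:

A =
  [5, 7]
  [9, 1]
λ(A) = 1

Enumerate directed cycles and compute their means (weight / length). Sample:
  cycle 0 → 0: weight = 5, length = 1, mean = 5/1 ≈ 5.000
  cycle 1 → 1: weight = 1, length = 1, mean = 1/1 ≈ 1.000
  cycle 0 → 1 → 0: weight = 16, length = 2, mean = 16/2 ≈ 8.000
  cycle 1 → 0 → 1: weight = 16, length = 2, mean = 16/2 ≈ 8.000
Minimum mean = 1.000, attained e.g. along the cycle 1 → 1 with weight 1 and length 1. So λ(A) = 1/1 = 1.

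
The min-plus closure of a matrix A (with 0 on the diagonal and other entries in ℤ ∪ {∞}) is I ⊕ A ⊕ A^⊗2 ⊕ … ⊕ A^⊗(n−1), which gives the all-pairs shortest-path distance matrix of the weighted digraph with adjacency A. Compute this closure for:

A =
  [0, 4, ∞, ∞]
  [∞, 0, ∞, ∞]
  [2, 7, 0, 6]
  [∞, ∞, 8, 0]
Closure =
  [0, 4, ∞, ∞]
  [∞, 0, ∞, ∞]
  [2, 6, 0, 6]
  [10, 14, 8, 0]

This is the Floyd-Warshall all-pairs shortest-path computation. For each intermediate vertex k = 0, 1, …, 3, update dist[i][j] ← min(dist[i][j], dist[i][k] + dist[k][j]). The final matrix gives, for each (i, j), the minimum total weight of any directed path from i to j (possibly empty when i = j).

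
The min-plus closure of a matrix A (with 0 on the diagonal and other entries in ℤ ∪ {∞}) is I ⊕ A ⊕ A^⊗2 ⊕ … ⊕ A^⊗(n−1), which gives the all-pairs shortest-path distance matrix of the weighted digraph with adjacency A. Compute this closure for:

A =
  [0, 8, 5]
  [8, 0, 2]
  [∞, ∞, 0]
Closure =
  [0, 8, 5]
  [8, 0, 2]
  [∞, ∞, 0]

This is the Floyd-Warshall all-pairs shortest-path computation. For each intermediate vertex k = 0, 1, …, 2, update dist[i][j] ← min(dist[i][j], dist[i][k] + dist[k][j]). The final matrix gives, for each (i, j), the minimum total weight of any directed path from i to j (possibly empty when i = j).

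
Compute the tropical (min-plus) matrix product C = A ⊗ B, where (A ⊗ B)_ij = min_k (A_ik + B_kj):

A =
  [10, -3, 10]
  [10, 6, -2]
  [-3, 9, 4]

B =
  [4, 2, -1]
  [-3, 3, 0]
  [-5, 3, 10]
A ⊗ B =
  [-6, 0, -3]
  [-7, 1, 6]
  [-1, -1, -4]

Apply the min-plus product entry-by-entry:
  C[0][0] = min over k of (A[0][0] + B[0][0] = 10 + 4 = 14, A[0][1] + B[1][0] = -3 + -3 = -6, A[0][2] + B[2][0] = 10 + -5 = 5) = -6 (attained at k = 1)
  C[0][1] = min over k of (A[0][0] + B[0][1] = 10 + 2 = 12, A[0][1] + B[1][1] = -3 + 3 = 0, A[0][2] + B[2][1] = 10 + 3 = 13) = 0 (attained at k = 1)
  C[0][2] = min over k of (A[0][0] + B[0][2] = 10 + -1 = 9, A[0][1] + B[1][2] = -3 + 0 = -3, A[0][2] + B[2][2] = 10 + 10 = 20) = -3 (attained at k = 1)
  C[1][0] = min over k of (A[1][0] + B[0][0] = 10 + 4 = 14, A[1][1] + B[1][0] = 6 + -3 = 3, A[1][2] + B[2][0] = -2 + -5 = -7) = -7 (attained at k = 2)
  C[1][1] = min over k of (A[1][0] + B[0][1] = 10 + 2 = 12, A[1][1] + B[1][1] = 6 + 3 = 9, A[1][2] + B[2][1] = -2 + 3 = 1) = 1 (attained at k = 2)
  C[1][2] = min over k of (A[1][0] + B[0][2] = 10 + -1 = 9, A[1][1] + B[1][2] = 6 + 0 = 6, A[1][2] + B[2][2] = -2 + 10 = 8) = 6 (attained at k = 1)
  C[2][0] = min over k of (A[2][0] + B[0][0] = -3 + 4 = 1, A[2][1] + B[1][0] = 9 + -3 = 6, A[2][2] + B[2][0] = 4 + -5 = -1) = -1 (attained at k = 2)
  C[2][1] = min over k of (A[2][0] + B[0][1] = -3 + 2 = -1, A[2][1] + B[1][1] = 9 + 3 = 12, A[2][2] + B[2][1] = 4 + 3 = 7) = -1 (attained at k = 0)
  C[2][2] = min over k of (A[2][0] + B[0][2] = -3 + -1 = -4, A[2][1] + B[1][2] = 9 + 0 = 9, A[2][2] + B[2][2] = 4 + 10 = 14) = -4 (attained at k = 0)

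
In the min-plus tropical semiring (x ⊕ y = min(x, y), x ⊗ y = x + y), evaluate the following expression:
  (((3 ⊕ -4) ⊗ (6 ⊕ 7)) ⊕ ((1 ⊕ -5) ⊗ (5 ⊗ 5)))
(((3 ⊕ -4) ⊗ (6 ⊕ 7)) ⊕ ((1 ⊕ -5) ⊗ (5 ⊗ 5))) = 2

Expand innermost to outermost. Recall ⊕ takes the minimum of its arguments and ⊗ takes their sum. Working out the expression (((3 ⊕ -4) ⊗ (6 ⊕ 7)) ⊕ ((1 ⊕ -5) ⊗ (5 ⊗ 5))) gives 2.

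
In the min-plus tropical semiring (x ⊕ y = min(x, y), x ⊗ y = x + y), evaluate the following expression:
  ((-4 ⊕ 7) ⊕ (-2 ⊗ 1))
((-4 ⊕ 7) ⊕ (-2 ⊗ 1)) = -4

Expand innermost to outermost. Recall ⊕ takes the minimum of its arguments and ⊗ takes their sum. Working out the expression ((-4 ⊕ 7) ⊕ (-2 ⊗ 1)) gives -4.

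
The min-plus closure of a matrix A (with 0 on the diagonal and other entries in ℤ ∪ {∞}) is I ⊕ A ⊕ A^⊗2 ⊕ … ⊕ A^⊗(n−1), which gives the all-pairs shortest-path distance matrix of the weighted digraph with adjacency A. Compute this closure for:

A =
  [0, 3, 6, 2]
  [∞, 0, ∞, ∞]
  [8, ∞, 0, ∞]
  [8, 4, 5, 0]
Closure =
  [0, 3, 6, 2]
  [∞, 0, ∞, ∞]
  [8, 11, 0, 10]
  [8, 4, 5, 0]

This is the Floyd-Warshall all-pairs shortest-path computation. For each intermediate vertex k = 0, 1, …, 3, update dist[i][j] ← min(dist[i][j], dist[i][k] + dist[k][j]). The final matrix gives, for each (i, j), the minimum total weight of any directed path from i to j (possibly empty when i = j).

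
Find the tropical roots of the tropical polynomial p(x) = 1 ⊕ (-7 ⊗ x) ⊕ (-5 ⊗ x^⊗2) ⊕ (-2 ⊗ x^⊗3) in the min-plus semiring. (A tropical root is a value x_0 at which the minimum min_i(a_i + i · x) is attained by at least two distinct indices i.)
Roots: {-3, -2, 8}

Each tropical root is a break point of the lower envelope of the lines y = a_i + i · x (there are 4 lines, with slopes 0, 1, ..., 3). Only the lines that attain the minimum somewhere contribute to roots; other lines are dominated. Here the surviving (envelope) indices are i = 3, i = 2, i = 1, i = 0.
Intersections between consecutive envelope lines give the roots: for adjacent envelope indices i < j the intersection is x = (a_i − a_j) / (j − i). Reading off the sorted break points: {-3, -2, 8}.
Verification: at each break x_0, at least two indices attain the minimum of min_i(a_i + i · x_0).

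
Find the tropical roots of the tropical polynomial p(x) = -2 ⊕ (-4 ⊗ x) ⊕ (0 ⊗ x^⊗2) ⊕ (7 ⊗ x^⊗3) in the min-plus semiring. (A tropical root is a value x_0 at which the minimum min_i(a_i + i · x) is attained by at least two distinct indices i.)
Roots: {-7, -4, 2}

Each tropical root is a break point of the lower envelope of the lines y = a_i + i · x (there are 4 lines, with slopes 0, 1, ..., 3). Only the lines that attain the minimum somewhere contribute to roots; other lines are dominated. Here the surviving (envelope) indices are i = 3, i = 2, i = 1, i = 0.
Intersections between consecutive envelope lines give the roots: for adjacent envelope indices i < j the intersection is x = (a_i − a_j) / (j − i). Reading off the sorted break points: {-7, -4, 2}.
Verification: at each break x_0, at least two indices attain the minimum of min_i(a_i + i · x_0).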